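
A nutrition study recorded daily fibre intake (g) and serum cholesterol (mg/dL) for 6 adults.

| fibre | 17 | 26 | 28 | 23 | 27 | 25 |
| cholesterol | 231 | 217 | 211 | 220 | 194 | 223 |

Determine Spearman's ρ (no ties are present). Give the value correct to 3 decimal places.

-0.886

Rank fibre: 1, 4, 6, 2, 5, 3
Rank cholesterol: 6, 3, 2, 4, 1, 5
d = rank(fibre) − rank(cholesterol): -5, 1, 4, -2, 4, -2; Σd² = 66
ρ = 1 − 6Σd² / [n(n²−1)] = 1 − 6×66 / (6×35) = 1 − 396/210 ≈ -0.886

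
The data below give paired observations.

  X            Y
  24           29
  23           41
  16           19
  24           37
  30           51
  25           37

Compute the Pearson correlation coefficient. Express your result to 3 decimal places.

0.906

n = 6, ΣX = 142, ΣY = 214, ΣX² = 3462, ΣY² = 8222, ΣXY = 5286
nΣXY − ΣXΣY = 31716 − 30388 = 1328
nΣX² − (ΣX)² = 20772 − 20164 = 608; nΣY² − (ΣY)² = 49332 − 45796 = 3536
r = 1328 / √(608 × 3536) = 1328 / 1466.2496 ≈ 0.906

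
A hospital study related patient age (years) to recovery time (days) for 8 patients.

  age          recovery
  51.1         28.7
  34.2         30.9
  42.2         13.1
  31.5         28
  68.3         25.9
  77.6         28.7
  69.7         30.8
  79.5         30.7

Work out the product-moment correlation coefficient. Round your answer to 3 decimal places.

n = 8, Σx = 454.1, Σy = 216.8, Σx² = 28418.93, Σy² = 6119.74, Σxy = 12541.67
nΣxy − ΣxΣy = 100333.36 − 98448.88 = 1884.48
nΣx² − (Σx)² = 227351.44 − 206206.81 = 21144.63; nΣy² − (Σy)² = 48957.92 − 47002.24 = 1955.68
r = 1884.48 / √(21144.63 × 1955.68) = 1884.48 / 6430.5622 ≈ 0.293

0.293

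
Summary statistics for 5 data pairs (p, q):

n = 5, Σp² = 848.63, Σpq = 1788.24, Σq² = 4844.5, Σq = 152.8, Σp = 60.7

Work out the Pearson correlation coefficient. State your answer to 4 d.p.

-0.4775

r = (nΣpq − ΣpΣq) / √[(nΣp² − (Σp)²)(nΣq² − (Σq)²)]
Numerator: 5×1788.24 − 60.7×152.8 = -333.76
Denominator: √[(4243.15 − 3684.49)(24222.5 − 23347.84)] = √[558.66 × 874.66] = 699.0261
r = -333.76 / 699.0261 ≈ -0.4775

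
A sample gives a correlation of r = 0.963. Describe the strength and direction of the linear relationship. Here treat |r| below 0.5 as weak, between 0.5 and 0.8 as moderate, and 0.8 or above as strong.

strong positive

r = 0.963 > 0 so the relationship is positive.
|r| = 0.963, which falls in the strong range.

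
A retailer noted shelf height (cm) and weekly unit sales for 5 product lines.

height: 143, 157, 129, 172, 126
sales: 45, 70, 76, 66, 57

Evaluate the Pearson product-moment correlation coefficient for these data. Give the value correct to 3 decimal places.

0.115

n = 5, Σx = 727, Σy = 314, Σx² = 107199, Σy² = 20306, Σxy = 45763
nΣxy − ΣxΣy = 228815 − 228278 = 537
nΣx² − (Σx)² = 535995 − 528529 = 7466; nΣy² − (Σy)² = 101530 − 98596 = 2934
r = 537 / √(7466 × 2934) = 537 / 4680.3038 ≈ 0.115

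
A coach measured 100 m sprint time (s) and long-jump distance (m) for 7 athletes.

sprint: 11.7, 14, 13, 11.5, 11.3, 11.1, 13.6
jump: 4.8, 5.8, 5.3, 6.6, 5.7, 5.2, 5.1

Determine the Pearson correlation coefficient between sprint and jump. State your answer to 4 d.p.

-0.1060

n = 7, Σx = 86.2, Σy = 38.5, Σx² = 1070, Σy² = 213.87, Σxy = 473.65
nΣxy − ΣxΣy = 3315.55 − 3318.7 = -3.15
nΣx² − (Σx)² = 7490 − 7430.44 = 59.56; nΣy² − (Σy)² = 1497.09 − 1482.25 = 14.84
r = -3.15 / √(59.56 × 14.84) = -3.15 / 29.7300 ≈ -0.1060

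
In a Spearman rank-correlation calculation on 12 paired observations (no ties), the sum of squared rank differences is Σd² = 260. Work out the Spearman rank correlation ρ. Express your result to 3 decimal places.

0.091

ρ = 1 − 6Σd² / [n(n²−1)] = 1 − 6×260 / (12×143)
  = 1 − 1560/1716 = 1 − 0.9091 ≈ 0.091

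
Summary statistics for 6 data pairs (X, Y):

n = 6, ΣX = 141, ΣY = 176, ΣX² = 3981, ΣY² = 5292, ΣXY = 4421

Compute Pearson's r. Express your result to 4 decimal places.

r = (nΣXY − ΣXΣY) / √[(nΣX² − (ΣX)²)(nΣY² − (ΣY)²)]
Numerator: 6×4421 − 141×176 = 1710
Denominator: √[(23886 − 19881)(31752 − 30976)] = √[4005 × 776] = 1762.9180
r = 1710 / 1762.9180 ≈ 0.9700

0.9700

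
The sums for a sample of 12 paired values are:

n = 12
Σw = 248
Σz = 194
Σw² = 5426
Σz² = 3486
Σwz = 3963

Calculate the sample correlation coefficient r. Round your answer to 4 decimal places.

-0.1429

r = (nΣwz − ΣwΣz) / √[(nΣw² − (Σw)²)(nΣz² − (Σz)²)]
Numerator: 12×3963 − 248×194 = -556
Denominator: √[(65112 − 61504)(41832 − 37636)] = √[3608 × 4196] = 3890.9084
r = -556 / 3890.9084 ≈ -0.1429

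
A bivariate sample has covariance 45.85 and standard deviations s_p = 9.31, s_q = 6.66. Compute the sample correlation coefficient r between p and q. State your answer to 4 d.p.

r = Cov(p,q) / (s_p · s_q) = 45.85 / (9.31 × 6.66)
  = 45.85 / 62.0046 ≈ 0.7395

0.7395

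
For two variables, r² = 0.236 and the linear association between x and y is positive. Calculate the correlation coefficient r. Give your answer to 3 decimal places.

0.486

|r| = √0.236 = 0.486
The association is positive, so r = 0.486.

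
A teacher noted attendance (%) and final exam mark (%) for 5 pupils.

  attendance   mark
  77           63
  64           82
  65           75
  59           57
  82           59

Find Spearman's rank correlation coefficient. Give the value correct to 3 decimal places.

Rank attendance: 4, 2, 3, 1, 5
Rank mark: 3, 5, 4, 1, 2
d = rank(attendance) − rank(mark): 1, -3, -1, 0, 3; Σd² = 20
ρ = 1 − 6Σd² / [n(n²−1)] = 1 − 6×20 / (5×24) = 1 − 120/120 ≈ 0.000

0.000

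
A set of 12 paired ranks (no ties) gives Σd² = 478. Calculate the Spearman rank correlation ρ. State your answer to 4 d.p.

ρ = 1 − 6Σd² / [n(n²−1)] = 1 − 6×478 / (12×143)
  = 1 − 2868/1716 = 1 − 1.67133 ≈ -0.6713

-0.6713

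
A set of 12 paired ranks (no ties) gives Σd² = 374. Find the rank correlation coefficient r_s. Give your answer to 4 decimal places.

ρ = 1 − 6Σd² / [n(n²−1)] = 1 − 6×374 / (12×143)
  = 1 − 2244/1716 = 1 − 1.30769 ≈ -0.3077

-0.3077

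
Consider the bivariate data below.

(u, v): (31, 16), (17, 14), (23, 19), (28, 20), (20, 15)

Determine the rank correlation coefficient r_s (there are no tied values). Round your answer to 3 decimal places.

0.700

Rank u: 5, 1, 3, 4, 2
Rank v: 3, 1, 4, 5, 2
d = rank(u) − rank(v): 2, 0, -1, -1, 0; Σd² = 6
ρ = 1 − 6Σd² / [n(n²−1)] = 1 − 6×6 / (5×24) = 1 − 36/120 ≈ 0.700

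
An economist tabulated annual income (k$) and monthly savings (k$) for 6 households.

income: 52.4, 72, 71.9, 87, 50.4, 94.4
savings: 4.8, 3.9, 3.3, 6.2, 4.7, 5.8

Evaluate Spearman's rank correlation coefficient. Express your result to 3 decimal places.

Rank income: 2, 4, 3, 5, 1, 6
Rank savings: 4, 2, 1, 6, 3, 5
d = rank(income) − rank(savings): -2, 2, 2, -1, -2, 1; Σd² = 18
ρ = 1 − 6Σd² / [n(n²−1)] = 1 − 6×18 / (6×35) = 1 − 108/210 ≈ 0.486

0.486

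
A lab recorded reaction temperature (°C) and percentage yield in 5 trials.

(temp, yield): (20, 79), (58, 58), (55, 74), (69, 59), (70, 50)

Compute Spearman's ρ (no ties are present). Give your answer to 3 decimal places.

Rank temp: 1, 3, 2, 4, 5
Rank yield: 5, 2, 4, 3, 1
d = rank(temp) − rank(yield): -4, 1, -2, 1, 4; Σd² = 38
ρ = 1 − 6Σd² / [n(n²−1)] = 1 − 6×38 / (5×24) = 1 − 228/120 ≈ -0.900

-0.900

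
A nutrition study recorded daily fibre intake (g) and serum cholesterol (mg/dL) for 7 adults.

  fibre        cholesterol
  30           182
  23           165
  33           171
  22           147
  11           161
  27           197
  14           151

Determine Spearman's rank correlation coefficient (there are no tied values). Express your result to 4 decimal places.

Rank fibre: 6, 4, 7, 3, 1, 5, 2
Rank cholesterol: 6, 4, 5, 1, 3, 7, 2
d = rank(fibre) − rank(cholesterol): 0, 0, 2, 2, -2, -2, 0; Σd² = 16
ρ = 1 − 6Σd² / [n(n²−1)] = 1 − 6×16 / (7×48) = 1 − 96/336 ≈ 0.7143

0.7143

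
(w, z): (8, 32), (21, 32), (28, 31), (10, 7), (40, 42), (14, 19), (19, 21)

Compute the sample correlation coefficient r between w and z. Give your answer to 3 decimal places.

n = 7, Σw = 140, Σz = 184, Σw² = 3546, Σz² = 5624, Σwz = 4211
nΣwz − ΣwΣz = 29477 − 25760 = 3717
nΣw² − (Σw)² = 24822 − 19600 = 5222; nΣz² − (Σz)² = 39368 − 33856 = 5512
r = 3717 / √(5222 × 5512) = 3717 / 5365.0409 ≈ 0.693

0.693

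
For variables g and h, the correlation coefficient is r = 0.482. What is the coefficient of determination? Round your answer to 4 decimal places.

r² = (0.482)² = 0.2323

0.2323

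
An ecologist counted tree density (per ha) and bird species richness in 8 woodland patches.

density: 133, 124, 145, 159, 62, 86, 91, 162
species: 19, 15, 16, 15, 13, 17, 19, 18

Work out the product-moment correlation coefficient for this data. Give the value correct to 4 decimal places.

0.2400

n = 8, Σx = 962, Σy = 132, Σx² = 125136, Σy² = 2210, Σxy = 16005
nΣxy − ΣxΣy = 128040 − 126984 = 1056
nΣx² − (Σx)² = 1001088 − 925444 = 75644; nΣy² − (Σy)² = 17680 − 17424 = 256
r = 1056 / √(75644 × 256) = 1056 / 4400.5527 ≈ 0.2400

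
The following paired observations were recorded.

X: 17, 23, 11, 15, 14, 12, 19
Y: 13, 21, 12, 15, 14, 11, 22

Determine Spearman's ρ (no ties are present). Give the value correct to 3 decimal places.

0.821

Rank X: 5, 7, 1, 4, 3, 2, 6
Rank Y: 3, 6, 2, 5, 4, 1, 7
d = rank(X) − rank(Y): 2, 1, -1, -1, -1, 1, -1; Σd² = 10
ρ = 1 − 6Σd² / [n(n²−1)] = 1 − 6×10 / (7×48) = 1 − 60/336 ≈ 0.821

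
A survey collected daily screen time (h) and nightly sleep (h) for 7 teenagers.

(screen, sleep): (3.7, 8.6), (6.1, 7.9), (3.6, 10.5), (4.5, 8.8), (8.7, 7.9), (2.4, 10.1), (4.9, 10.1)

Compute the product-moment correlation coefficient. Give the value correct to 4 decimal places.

n = 7, Σx = 33.9, Σy = 63.9, Σx² = 189.57, Σy² = 590.49, Σxy = 299.87
nΣxy − ΣxΣy = 2099.09 − 2166.21 = -67.12
nΣx² − (Σx)² = 1326.99 − 1149.21 = 177.78; nΣy² − (Σy)² = 4133.43 − 4083.21 = 50.22
r = -67.12 / √(177.78 × 50.22) = -67.12 / 94.4887 ≈ -0.7103

-0.7103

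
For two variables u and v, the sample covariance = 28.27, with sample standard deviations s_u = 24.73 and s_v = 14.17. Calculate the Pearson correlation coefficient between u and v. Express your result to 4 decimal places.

r = Cov(u,v) / (s_u · s_v) = 28.27 / (24.73 × 14.17)
  = 28.27 / 350.4241 ≈ 0.0807

0.0807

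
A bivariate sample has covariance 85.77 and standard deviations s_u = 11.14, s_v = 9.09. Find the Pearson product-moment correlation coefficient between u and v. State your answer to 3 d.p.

0.847

r = Cov(u,v) / (s_u · s_v) = 85.77 / (11.14 × 9.09)
  = 85.77 / 101.2626 ≈ 0.847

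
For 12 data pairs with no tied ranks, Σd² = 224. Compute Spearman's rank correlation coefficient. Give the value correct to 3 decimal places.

ρ = 1 − 6Σd² / [n(n²−1)] = 1 − 6×224 / (12×143)
  = 1 − 1344/1716 = 1 − 0.7832 ≈ 0.217

0.217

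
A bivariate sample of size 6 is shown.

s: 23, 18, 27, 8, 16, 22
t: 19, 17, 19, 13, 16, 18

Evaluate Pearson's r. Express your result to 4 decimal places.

n = 6, Σs = 114, Σt = 102, Σs² = 2386, Σt² = 1760, Σst = 2012
nΣst − ΣsΣt = 12072 − 11628 = 444
nΣs² − (Σs)² = 14316 − 12996 = 1320; nΣt² − (Σt)² = 10560 − 10404 = 156
r = 444 / √(1320 × 156) = 444 / 453.7841 ≈ 0.9784

0.9784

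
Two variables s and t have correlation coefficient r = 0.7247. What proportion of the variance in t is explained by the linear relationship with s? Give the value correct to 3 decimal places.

0.525

r² = (0.7247)² = 0.525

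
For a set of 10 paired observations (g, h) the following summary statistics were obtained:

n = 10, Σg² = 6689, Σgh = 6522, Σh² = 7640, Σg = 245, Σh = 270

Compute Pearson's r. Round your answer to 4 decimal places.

r = (nΣgh − ΣgΣh) / √[(nΣg² − (Σg)²)(nΣh² − (Σh)²)]
Numerator: 10×6522 − 245×270 = -930
Denominator: √[(66890 − 60025)(76400 − 72900)] = √[6865 × 3500] = 4901.7854
r = -930 / 4901.7854 ≈ -0.1897

-0.1897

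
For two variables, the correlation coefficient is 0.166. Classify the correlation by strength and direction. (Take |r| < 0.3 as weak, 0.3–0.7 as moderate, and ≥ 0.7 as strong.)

weak positive

r = 0.166 > 0 so the relationship is positive.
|r| = 0.166, which falls in the weak range.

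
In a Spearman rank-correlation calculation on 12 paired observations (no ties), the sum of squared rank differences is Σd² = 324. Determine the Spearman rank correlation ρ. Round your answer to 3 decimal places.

-0.133

ρ = 1 − 6Σd² / [n(n²−1)] = 1 − 6×324 / (12×143)
  = 1 − 1944/1716 = 1 − 1.1329 ≈ -0.133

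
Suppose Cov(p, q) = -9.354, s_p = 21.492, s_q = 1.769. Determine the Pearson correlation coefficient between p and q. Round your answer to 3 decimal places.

-0.246

r = Cov(p,q) / (s_p · s_q) = -9.354 / (21.492 × 1.769)
  = -9.354 / 38.0193 ≈ -0.246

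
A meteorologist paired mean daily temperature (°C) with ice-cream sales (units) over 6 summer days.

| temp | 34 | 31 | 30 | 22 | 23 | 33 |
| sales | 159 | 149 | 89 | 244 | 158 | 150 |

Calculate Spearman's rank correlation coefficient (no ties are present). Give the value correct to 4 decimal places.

Rank temp: 6, 4, 3, 1, 2, 5
Rank sales: 5, 2, 1, 6, 4, 3
d = rank(temp) − rank(sales): 1, 2, 2, -5, -2, 2; Σd² = 42
ρ = 1 − 6Σd² / [n(n²−1)] = 1 − 6×42 / (6×35) = 1 − 252/210 ≈ -0.2000

-0.2000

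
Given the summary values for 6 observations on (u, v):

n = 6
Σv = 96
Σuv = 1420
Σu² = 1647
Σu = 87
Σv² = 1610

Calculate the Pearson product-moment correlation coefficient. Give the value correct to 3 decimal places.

0.166

r = (nΣuv − ΣuΣv) / √[(nΣu² − (Σu)²)(nΣv² − (Σv)²)]
Numerator: 6×1420 − 87×96 = 168
Denominator: √[(9882 − 7569)(9660 − 9216)] = √[2313 × 444] = 1013.3963
r = 168 / 1013.3963 ≈ 0.166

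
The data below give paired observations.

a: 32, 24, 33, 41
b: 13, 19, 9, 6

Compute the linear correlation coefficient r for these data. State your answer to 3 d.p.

n = 4, Σa = 130, Σb = 47, Σa² = 4370, Σb² = 647, Σab = 1415
nΣab − ΣaΣb = 5660 − 6110 = -450
nΣa² − (Σa)² = 17480 − 16900 = 580; nΣb² − (Σb)² = 2588 − 2209 = 379
r = -450 / √(580 × 379) = -450 / 468.8497 ≈ -0.960

-0.960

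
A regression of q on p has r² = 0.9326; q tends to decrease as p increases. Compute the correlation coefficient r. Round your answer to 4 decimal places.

-0.9657

|r| = √0.9326 = 0.9657
The association is negative, so r = −0.9657.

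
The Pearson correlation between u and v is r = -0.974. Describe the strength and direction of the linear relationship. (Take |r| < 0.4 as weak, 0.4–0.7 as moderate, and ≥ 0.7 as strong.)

r = -0.974 < 0 so the relationship is negative.
|r| = 0.974, which falls in the strong range.

strong negative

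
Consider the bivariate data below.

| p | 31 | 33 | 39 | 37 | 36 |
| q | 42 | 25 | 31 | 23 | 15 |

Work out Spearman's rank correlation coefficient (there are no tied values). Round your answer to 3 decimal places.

-0.300

Rank p: 1, 2, 5, 4, 3
Rank q: 5, 3, 4, 2, 1
d = rank(p) − rank(q): -4, -1, 1, 2, 2; Σd² = 26
ρ = 1 − 6Σd² / [n(n²−1)] = 1 − 6×26 / (5×24) = 1 − 156/120 ≈ -0.300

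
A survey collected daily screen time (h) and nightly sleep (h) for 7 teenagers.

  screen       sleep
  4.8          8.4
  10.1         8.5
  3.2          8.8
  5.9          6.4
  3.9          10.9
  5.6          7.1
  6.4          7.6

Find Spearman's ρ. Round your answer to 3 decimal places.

Rank screen: 3, 7, 1, 5, 2, 4, 6
Rank sleep: 4, 5, 6, 1, 7, 2, 3
d = rank(screen) − rank(sleep): -1, 2, -5, 4, -5, 2, 3; Σd² = 84
ρ = 1 − 6Σd² / [n(n²−1)] = 1 − 6×84 / (7×48) = 1 − 504/336 ≈ -0.500

-0.500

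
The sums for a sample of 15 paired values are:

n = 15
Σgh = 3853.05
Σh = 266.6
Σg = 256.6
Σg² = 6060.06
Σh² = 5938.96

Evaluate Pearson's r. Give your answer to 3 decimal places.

r = (nΣgh − ΣgΣh) / √[(nΣg² − (Σg)²)(nΣh² − (Σh)²)]
Numerator: 15×3853.05 − 256.6×266.6 = -10613.81
Denominator: √[(90900.9 − 65843.56)(89084.4 − 71075.56)] = √[25057.34 × 18008.84] = 21242.7312
r = -10613.81 / 21242.7312 ≈ -0.500

-0.500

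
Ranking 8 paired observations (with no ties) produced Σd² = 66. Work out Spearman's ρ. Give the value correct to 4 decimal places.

0.2143

ρ = 1 − 6Σd² / [n(n²−1)] = 1 − 6×66 / (8×63)
  = 1 − 396/504 = 1 − 0.78571 ≈ 0.2143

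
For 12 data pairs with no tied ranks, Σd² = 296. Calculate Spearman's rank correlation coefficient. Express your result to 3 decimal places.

ρ = 1 − 6Σd² / [n(n²−1)] = 1 − 6×296 / (12×143)
  = 1 − 1776/1716 = 1 − 1.0350 ≈ -0.035

-0.035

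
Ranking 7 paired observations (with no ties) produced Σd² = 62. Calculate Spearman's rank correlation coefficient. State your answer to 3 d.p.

-0.107

ρ = 1 − 6Σd² / [n(n²−1)] = 1 − 6×62 / (7×48)
  = 1 − 372/336 = 1 − 1.1071 ≈ -0.107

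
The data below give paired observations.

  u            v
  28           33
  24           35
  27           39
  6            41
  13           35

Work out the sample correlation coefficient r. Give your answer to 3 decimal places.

n = 5, Σu = 98, Σv = 183, Σu² = 2294, Σv² = 6741, Σuv = 3518
nΣuv − ΣuΣv = 17590 − 17934 = -344
nΣu² − (Σu)² = 11470 − 9604 = 1866; nΣv² − (Σv)² = 33705 − 33489 = 216
r = -344 / √(1866 × 216) = -344 / 634.8669 ≈ -0.542

-0.542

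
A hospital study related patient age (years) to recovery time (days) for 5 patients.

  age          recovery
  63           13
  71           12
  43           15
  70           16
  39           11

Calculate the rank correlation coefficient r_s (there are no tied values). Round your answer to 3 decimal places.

0.300

Rank age: 3, 5, 2, 4, 1
Rank recovery: 3, 2, 4, 5, 1
d = rank(age) − rank(recovery): 0, 3, -2, -1, 0; Σd² = 14
ρ = 1 − 6Σd² / [n(n²−1)] = 1 − 6×14 / (5×24) = 1 − 84/120 ≈ 0.300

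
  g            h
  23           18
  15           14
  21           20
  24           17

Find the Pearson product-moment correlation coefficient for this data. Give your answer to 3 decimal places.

n = 4, Σg = 83, Σh = 69, Σg² = 1771, Σh² = 1209, Σgh = 1452
nΣgh − ΣgΣh = 5808 − 5727 = 81
nΣg² − (Σg)² = 7084 − 6889 = 195; nΣh² − (Σh)² = 4836 − 4761 = 75
r = 81 / √(195 × 75) = 81 / 120.9339 ≈ 0.670

0.670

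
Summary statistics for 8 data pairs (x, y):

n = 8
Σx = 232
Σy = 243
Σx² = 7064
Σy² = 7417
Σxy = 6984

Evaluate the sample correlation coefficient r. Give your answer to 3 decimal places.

r = (nΣxy − ΣxΣy) / √[(nΣx² − (Σx)²)(nΣy² − (Σy)²)]
Numerator: 8×6984 − 232×243 = -504
Denominator: √[(56512 − 53824)(59336 − 59049)] = √[2688 × 287] = 878.3257
r = -504 / 878.3257 ≈ -0.574

-0.574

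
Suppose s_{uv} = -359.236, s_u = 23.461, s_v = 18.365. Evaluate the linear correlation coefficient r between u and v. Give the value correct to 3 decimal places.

-0.834

r = Cov(u,v) / (s_u · s_v) = -359.236 / (23.461 × 18.365)
  = -359.236 / 430.8613 ≈ -0.834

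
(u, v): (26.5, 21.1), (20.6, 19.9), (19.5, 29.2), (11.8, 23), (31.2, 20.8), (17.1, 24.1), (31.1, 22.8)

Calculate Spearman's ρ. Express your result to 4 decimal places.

-0.6071

Rank u: 5, 4, 3, 1, 7, 2, 6
Rank v: 3, 1, 7, 5, 2, 6, 4
d = rank(u) − rank(v): 2, 3, -4, -4, 5, -4, 2; Σd² = 90
ρ = 1 − 6Σd² / [n(n²−1)] = 1 − 6×90 / (7×48) = 1 − 540/336 ≈ -0.6071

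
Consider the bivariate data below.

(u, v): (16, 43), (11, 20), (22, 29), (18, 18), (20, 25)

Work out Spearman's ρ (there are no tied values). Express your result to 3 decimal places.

0.200

Rank u: 2, 1, 5, 3, 4
Rank v: 5, 2, 4, 1, 3
d = rank(u) − rank(v): -3, -1, 1, 2, 1; Σd² = 16
ρ = 1 − 6Σd² / [n(n²−1)] = 1 − 6×16 / (5×24) = 1 − 96/120 ≈ 0.200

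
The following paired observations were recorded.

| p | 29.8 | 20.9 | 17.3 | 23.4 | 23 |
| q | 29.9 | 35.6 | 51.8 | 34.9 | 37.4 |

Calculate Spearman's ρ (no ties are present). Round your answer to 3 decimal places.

Rank p: 5, 2, 1, 4, 3
Rank q: 1, 3, 5, 2, 4
d = rank(p) − rank(q): 4, -1, -4, 2, -1; Σd² = 38
ρ = 1 − 6Σd² / [n(n²−1)] = 1 − 6×38 / (5×24) = 1 − 228/120 ≈ -0.900

-0.900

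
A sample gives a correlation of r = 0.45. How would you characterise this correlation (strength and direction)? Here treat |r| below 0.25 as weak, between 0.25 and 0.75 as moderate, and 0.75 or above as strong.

r = 0.45 > 0 so the relationship is positive.
|r| = 0.45, which falls in the moderate range.

moderate positive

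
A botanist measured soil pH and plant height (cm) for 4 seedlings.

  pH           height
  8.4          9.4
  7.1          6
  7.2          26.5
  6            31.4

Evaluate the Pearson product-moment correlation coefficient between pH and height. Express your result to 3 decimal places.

n = 4, Σx = 28.7, Σy = 73.3, Σx² = 208.81, Σy² = 1812.57, Σxy = 500.76
nΣxy − ΣxΣy = 2003.04 − 2103.71 = -100.67
nΣx² − (Σx)² = 835.24 − 823.69 = 11.55; nΣy² − (Σy)² = 7250.28 − 5372.89 = 1877.39
r = -100.67 / √(11.55 × 1877.39) = -100.67 / 147.2544 ≈ -0.684

-0.684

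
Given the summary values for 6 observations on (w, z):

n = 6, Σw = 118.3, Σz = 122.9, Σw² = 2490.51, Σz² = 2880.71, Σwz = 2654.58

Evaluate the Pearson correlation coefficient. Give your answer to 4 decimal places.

0.9657

r = (nΣwz − ΣwΣz) / √[(nΣw² − (Σw)²)(nΣz² − (Σz)²)]
Numerator: 6×2654.58 − 118.3×122.9 = 1388.41
Denominator: √[(14943.06 − 13994.89)(17284.26 − 15104.41)] = √[948.17 × 2179.85] = 1437.6607
r = 1388.41 / 1437.6607 ≈ 0.9657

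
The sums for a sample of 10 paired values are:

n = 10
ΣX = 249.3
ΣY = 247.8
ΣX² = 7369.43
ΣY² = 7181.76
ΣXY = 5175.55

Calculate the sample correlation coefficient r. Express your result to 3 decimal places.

-0.914

r = (nΣXY − ΣXΣY) / √[(nΣX² − (ΣX)²)(nΣY² − (ΣY)²)]
Numerator: 10×5175.55 − 249.3×247.8 = -10021.04
Denominator: √[(73694.3 − 62150.49)(71817.6 − 61404.84)] = √[11543.81 × 10412.76] = 10963.7094
r = -10021.04 / 10963.7094 ≈ -0.914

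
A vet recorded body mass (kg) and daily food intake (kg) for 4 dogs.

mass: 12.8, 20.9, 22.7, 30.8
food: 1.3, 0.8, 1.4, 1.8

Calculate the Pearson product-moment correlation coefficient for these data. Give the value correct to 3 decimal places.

0.553

n = 4, Σx = 87.2, Σy = 5.3, Σx² = 2064.58, Σy² = 7.53, Σxy = 120.58
nΣxy − ΣxΣy = 482.32 − 462.16 = 20.16
nΣx² − (Σx)² = 8258.32 − 7603.84 = 654.48; nΣy² − (Σy)² = 30.12 − 28.09 = 2.03
r = 20.16 / √(654.48 × 2.03) = 20.16 / 36.4499 ≈ 0.553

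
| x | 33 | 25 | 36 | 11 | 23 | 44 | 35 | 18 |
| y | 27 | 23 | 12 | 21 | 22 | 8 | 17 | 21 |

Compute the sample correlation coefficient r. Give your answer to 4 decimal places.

-0.6099

n = 8, Σx = 225, Σy = 151, Σx² = 7145, Σy² = 3121, Σxy = 3960
nΣxy − ΣxΣy = 31680 − 33975 = -2295
nΣx² − (Σx)² = 57160 − 50625 = 6535; nΣy² − (Σy)² = 24968 − 22801 = 2167
r = -2295 / √(6535 × 2167) = -2295 / 3763.1563 ≈ -0.6099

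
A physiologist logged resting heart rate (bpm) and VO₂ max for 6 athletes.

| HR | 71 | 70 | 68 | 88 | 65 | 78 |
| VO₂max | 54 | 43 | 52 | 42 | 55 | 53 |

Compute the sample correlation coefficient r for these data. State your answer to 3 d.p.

-0.585

n = 6, Σx = 440, Σy = 299, Σx² = 32618, Σy² = 15067, Σxy = 21785
nΣxy − ΣxΣy = 130710 − 131560 = -850
nΣx² − (Σx)² = 195708 − 193600 = 2108; nΣy² − (Σy)² = 90402 − 89401 = 1001
r = -850 / √(2108 × 1001) = -850 / 1452.6211 ≈ -0.585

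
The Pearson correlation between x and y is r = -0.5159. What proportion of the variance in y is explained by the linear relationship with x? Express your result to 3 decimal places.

0.266

r² = (-0.5159)² = 0.266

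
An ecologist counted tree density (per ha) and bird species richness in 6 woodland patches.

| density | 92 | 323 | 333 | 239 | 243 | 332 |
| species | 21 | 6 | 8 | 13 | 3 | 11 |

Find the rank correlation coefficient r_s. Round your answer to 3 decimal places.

-0.486

Rank density: 1, 4, 6, 2, 3, 5
Rank species: 6, 2, 3, 5, 1, 4
d = rank(density) − rank(species): -5, 2, 3, -3, 2, 1; Σd² = 52
ρ = 1 − 6Σd² / [n(n²−1)] = 1 − 6×52 / (6×35) = 1 − 312/210 ≈ -0.486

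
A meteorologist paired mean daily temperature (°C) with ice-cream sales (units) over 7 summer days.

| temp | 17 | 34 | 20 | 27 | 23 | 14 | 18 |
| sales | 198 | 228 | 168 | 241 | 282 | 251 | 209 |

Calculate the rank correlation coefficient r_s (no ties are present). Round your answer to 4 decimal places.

0.1429

Rank temp: 2, 7, 4, 6, 5, 1, 3
Rank sales: 2, 4, 1, 5, 7, 6, 3
d = rank(temp) − rank(sales): 0, 3, 3, 1, -2, -5, 0; Σd² = 48
ρ = 1 − 6Σd² / [n(n²−1)] = 1 − 6×48 / (7×48) = 1 − 288/336 ≈ 0.1429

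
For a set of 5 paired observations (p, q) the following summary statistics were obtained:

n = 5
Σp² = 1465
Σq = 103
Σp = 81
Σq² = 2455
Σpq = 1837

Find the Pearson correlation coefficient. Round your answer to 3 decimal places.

0.746

r = (nΣpq − ΣpΣq) / √[(nΣp² − (Σp)²)(nΣq² − (Σq)²)]
Numerator: 5×1837 − 81×103 = 842
Denominator: √[(7325 − 6561)(12275 − 10609)] = √[764 × 1666] = 1128.1950
r = 842 / 1128.1950 ≈ 0.746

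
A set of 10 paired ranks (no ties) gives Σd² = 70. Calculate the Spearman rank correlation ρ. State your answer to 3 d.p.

ρ = 1 − 6Σd² / [n(n²−1)] = 1 − 6×70 / (10×99)
  = 1 − 420/990 = 1 − 0.4242 ≈ 0.576

0.576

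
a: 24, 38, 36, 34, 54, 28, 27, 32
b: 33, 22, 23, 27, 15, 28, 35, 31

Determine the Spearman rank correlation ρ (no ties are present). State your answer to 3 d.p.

-0.952

Rank a: 1, 7, 6, 5, 8, 3, 2, 4
Rank b: 7, 2, 3, 4, 1, 5, 8, 6
d = rank(a) − rank(b): -6, 5, 3, 1, 7, -2, -6, -2; Σd² = 164
ρ = 1 − 6Σd² / [n(n²−1)] = 1 − 6×164 / (8×63) = 1 − 984/504 ≈ -0.952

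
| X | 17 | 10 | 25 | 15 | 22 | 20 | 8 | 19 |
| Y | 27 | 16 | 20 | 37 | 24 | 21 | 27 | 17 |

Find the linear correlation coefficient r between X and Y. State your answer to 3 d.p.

-0.188

n = 8, ΣX = 136, ΣY = 189, ΣX² = 2548, ΣY² = 4789, ΣXY = 3161
nΣXY − ΣXΣY = 25288 − 25704 = -416
nΣX² − (ΣX)² = 20384 − 18496 = 1888; nΣY² − (ΣY)² = 38312 − 35721 = 2591
r = -416 / √(1888 × 2591) = -416 / 2211.7432 ≈ -0.188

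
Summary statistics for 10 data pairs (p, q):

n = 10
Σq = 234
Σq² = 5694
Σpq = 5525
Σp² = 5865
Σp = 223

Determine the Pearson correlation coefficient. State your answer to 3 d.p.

0.695

r = (nΣpq − ΣpΣq) / √[(nΣp² − (Σp)²)(nΣq² − (Σq)²)]
Numerator: 10×5525 − 223×234 = 3068
Denominator: √[(58650 − 49729)(56940 − 54756)] = √[8921 × 2184] = 4414.0077
r = 3068 / 4414.0077 ≈ 0.695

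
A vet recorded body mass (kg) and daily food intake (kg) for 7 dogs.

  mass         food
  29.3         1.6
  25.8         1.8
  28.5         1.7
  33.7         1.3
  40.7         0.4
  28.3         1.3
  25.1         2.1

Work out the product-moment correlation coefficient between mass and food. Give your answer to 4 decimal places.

n = 7, Σx = 211.4, Σy = 10.2, Σx² = 6559.46, Σy² = 16.64, Σxy = 291.36
nΣxy − ΣxΣy = 2039.52 − 2156.28 = -116.76
nΣx² − (Σx)² = 45916.22 − 44689.96 = 1226.26; nΣy² − (Σy)² = 116.48 − 104.04 = 12.44
r = -116.76 / √(1226.26 × 12.44) = -116.76 / 123.5098 ≈ -0.9453

-0.9453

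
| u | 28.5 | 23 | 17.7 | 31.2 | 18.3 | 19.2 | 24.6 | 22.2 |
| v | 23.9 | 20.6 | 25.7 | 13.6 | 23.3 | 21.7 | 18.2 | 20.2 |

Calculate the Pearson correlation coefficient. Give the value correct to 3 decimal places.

n = 8, Σu = 184.7, Σv = 167.2, Σu² = 4429.51, Σv² = 3594.08, Σuv = 3773.35
nΣuv − ΣuΣv = 30186.8 − 30881.84 = -695.04
nΣu² − (Σu)² = 35436.08 − 34114.09 = 1321.99; nΣv² − (Σv)² = 28752.64 − 27955.84 = 796.8
r = -695.04 / √(1321.99 × 796.8) = -695.04 / 1026.3341 ≈ -0.677

-0.677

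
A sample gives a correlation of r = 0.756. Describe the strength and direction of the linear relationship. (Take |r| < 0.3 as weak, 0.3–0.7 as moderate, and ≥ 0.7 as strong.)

strong positive

r = 0.756 > 0 so the relationship is positive.
|r| = 0.756, which falls in the strong range.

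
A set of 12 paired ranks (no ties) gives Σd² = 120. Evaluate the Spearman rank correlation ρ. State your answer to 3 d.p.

ρ = 1 − 6Σd² / [n(n²−1)] = 1 − 6×120 / (12×143)
  = 1 − 720/1716 = 1 − 0.4196 ≈ 0.580

0.580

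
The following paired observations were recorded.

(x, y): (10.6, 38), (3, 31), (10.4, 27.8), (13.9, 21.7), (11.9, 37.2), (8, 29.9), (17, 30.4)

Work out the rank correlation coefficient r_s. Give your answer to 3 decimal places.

-0.107

Rank x: 4, 1, 3, 6, 5, 2, 7
Rank y: 7, 5, 2, 1, 6, 3, 4
d = rank(x) − rank(y): -3, -4, 1, 5, -1, -1, 3; Σd² = 62
ρ = 1 − 6Σd² / [n(n²−1)] = 1 − 6×62 / (7×48) = 1 − 372/336 ≈ -0.107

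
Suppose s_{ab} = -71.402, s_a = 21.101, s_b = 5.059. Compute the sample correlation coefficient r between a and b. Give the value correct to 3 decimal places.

-0.669

r = Cov(a,b) / (s_a · s_b) = -71.402 / (21.101 × 5.059)
  = -71.402 / 106.7500 ≈ -0.669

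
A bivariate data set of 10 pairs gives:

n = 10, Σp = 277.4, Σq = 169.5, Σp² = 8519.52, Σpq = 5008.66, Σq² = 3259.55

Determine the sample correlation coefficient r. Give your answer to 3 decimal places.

r = (nΣpq − ΣpΣq) / √[(nΣp² − (Σp)²)(nΣq² − (Σq)²)]
Numerator: 10×5008.66 − 277.4×169.5 = 3067.3
Denominator: √[(85195.2 − 76950.76)(32595.5 − 28730.25)] = √[8244.44 × 3865.25] = 5645.0706
r = 3067.3 / 5645.0706 ≈ 0.543

0.543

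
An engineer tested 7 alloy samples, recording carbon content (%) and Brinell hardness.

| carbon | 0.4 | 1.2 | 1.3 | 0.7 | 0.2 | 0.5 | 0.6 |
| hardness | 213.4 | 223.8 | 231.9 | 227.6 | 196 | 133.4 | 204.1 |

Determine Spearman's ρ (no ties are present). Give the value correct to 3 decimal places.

0.786

Rank carbon: 2, 6, 7, 5, 1, 3, 4
Rank hardness: 4, 5, 7, 6, 2, 1, 3
d = rank(carbon) − rank(hardness): -2, 1, 0, -1, -1, 2, 1; Σd² = 12
ρ = 1 − 6Σd² / [n(n²−1)] = 1 − 6×12 / (7×48) = 1 − 72/336 ≈ 0.786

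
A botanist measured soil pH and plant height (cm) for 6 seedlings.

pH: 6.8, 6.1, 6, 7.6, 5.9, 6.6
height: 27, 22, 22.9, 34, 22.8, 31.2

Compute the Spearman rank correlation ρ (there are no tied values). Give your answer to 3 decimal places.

Rank pH: 5, 3, 2, 6, 1, 4
Rank height: 4, 1, 3, 6, 2, 5
d = rank(pH) − rank(height): 1, 2, -1, 0, -1, -1; Σd² = 8
ρ = 1 − 6Σd² / [n(n²−1)] = 1 − 6×8 / (6×35) = 1 − 48/210 ≈ 0.771

0.771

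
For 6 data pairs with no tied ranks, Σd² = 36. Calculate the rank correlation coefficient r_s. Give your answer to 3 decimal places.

ρ = 1 − 6Σd² / [n(n²−1)] = 1 − 6×36 / (6×35)
  = 1 − 216/210 = 1 − 1.0286 ≈ -0.029

-0.029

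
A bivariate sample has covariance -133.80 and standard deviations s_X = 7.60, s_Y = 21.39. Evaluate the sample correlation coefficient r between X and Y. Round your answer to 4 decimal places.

-0.8231

r = Cov(X,Y) / (s_X · s_Y) = -133.80 / (7.60 × 21.39)
  = -133.80 / 162.5640 ≈ -0.8231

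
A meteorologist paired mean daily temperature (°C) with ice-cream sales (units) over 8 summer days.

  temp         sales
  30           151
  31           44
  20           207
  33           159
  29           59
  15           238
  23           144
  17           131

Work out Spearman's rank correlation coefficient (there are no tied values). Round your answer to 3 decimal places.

-0.381

Rank temp: 6, 7, 3, 8, 5, 1, 4, 2
Rank sales: 5, 1, 7, 6, 2, 8, 4, 3
d = rank(temp) − rank(sales): 1, 6, -4, 2, 3, -7, 0, -1; Σd² = 116
ρ = 1 − 6Σd² / [n(n²−1)] = 1 − 6×116 / (8×63) = 1 − 696/504 ≈ -0.381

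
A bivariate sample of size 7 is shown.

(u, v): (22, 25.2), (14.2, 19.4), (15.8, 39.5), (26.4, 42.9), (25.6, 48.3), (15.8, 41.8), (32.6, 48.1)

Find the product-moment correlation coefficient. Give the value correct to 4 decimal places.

n = 7, Σu = 152.4, Σv = 265.2, Σu² = 3600, Σv² = 10805.8, Σuv = 6051.52
nΣuv − ΣuΣv = 42360.64 − 40416.48 = 1944.16
nΣu² − (Σu)² = 25200 − 23225.76 = 1974.24; nΣv² − (Σv)² = 75640.6 − 70331.04 = 5309.56
r = 1944.16 / √(1974.24 × 5309.56) = 1944.16 / 3237.6451 ≈ 0.6005

0.6005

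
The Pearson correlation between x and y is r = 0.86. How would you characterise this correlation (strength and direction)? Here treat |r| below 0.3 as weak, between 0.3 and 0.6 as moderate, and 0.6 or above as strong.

r = 0.86 > 0 so the relationship is positive.
|r| = 0.86, which falls in the strong range.

strong positive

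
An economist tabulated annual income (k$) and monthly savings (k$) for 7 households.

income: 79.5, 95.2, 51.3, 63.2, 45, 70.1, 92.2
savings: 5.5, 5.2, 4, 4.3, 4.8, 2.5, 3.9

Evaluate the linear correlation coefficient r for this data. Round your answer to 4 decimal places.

n = 7, Σx = 496.5, Σy = 30.2, Σx² = 37449.07, Σy² = 136.28, Σxy = 2160.08
nΣxy − ΣxΣy = 15120.56 − 14994.3 = 126.26
nΣx² − (Σx)² = 262143.49 − 246512.25 = 15631.24; nΣy² − (Σy)² = 953.96 − 912.04 = 41.92
r = 126.26 / √(15631.24 × 41.92) = 126.26 / 809.4823 ≈ 0.1560

0.1560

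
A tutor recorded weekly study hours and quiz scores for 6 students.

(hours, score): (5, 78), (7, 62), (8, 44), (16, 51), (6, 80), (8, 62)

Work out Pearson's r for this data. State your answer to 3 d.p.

-0.618

n = 6, Σx = 50, Σy = 377, Σx² = 494, Σy² = 24709, Σxy = 2968
nΣxy − ΣxΣy = 17808 − 18850 = -1042
nΣx² − (Σx)² = 2964 − 2500 = 464; nΣy² − (Σy)² = 148254 − 142129 = 6125
r = -1042 / √(464 × 6125) = -1042 / 1685.8232 ≈ -0.618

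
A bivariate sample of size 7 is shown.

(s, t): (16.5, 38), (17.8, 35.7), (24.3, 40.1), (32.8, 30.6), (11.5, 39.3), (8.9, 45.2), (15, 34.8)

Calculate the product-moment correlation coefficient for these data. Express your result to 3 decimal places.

-0.713

n = 7, Σs = 126.8, Σt = 263.7, Σs² = 2691.88, Σt² = 10061.43, Σst = 4616.8
nΣst − ΣsΣt = 32317.6 − 33437.16 = -1119.56
nΣs² − (Σs)² = 18843.16 − 16078.24 = 2764.92; nΣt² − (Σt)² = 70430.01 − 69537.69 = 892.32
r = -1119.56 / √(2764.92 × 892.32) = -1119.56 / 1570.7302 ≈ -0.713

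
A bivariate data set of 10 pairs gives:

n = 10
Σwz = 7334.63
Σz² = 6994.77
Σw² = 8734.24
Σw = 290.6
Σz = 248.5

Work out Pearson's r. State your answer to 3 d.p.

r = (nΣwz − ΣwΣz) / √[(nΣw² − (Σw)²)(nΣz² − (Σz)²)]
Numerator: 10×7334.63 − 290.6×248.5 = 1132.2
Denominator: √[(87342.4 − 84448.36)(69947.7 − 61752.25)] = √[2894.04 × 8195.45] = 4870.1088
r = 1132.2 / 4870.1088 ≈ 0.232

0.232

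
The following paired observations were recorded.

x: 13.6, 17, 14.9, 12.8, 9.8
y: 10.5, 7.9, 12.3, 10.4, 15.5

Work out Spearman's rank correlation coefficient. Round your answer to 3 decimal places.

-0.600

Rank x: 3, 5, 4, 2, 1
Rank y: 3, 1, 4, 2, 5
d = rank(x) − rank(y): 0, 4, 0, 0, -4; Σd² = 32
ρ = 1 − 6Σd² / [n(n²−1)] = 1 − 6×32 / (5×24) = 1 − 192/120 ≈ -0.600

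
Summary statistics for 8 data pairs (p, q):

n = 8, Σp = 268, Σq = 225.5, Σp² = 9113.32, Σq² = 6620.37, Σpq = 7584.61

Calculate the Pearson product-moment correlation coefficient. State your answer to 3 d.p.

r = (nΣpq − ΣpΣq) / √[(nΣp² − (Σp)²)(nΣq² − (Σq)²)]
Numerator: 8×7584.61 − 268×225.5 = 242.88
Denominator: √[(72906.56 − 71824)(52962.96 − 50850.25)] = √[1082.56 × 2112.71] = 1512.3278
r = 242.88 / 1512.3278 ≈ 0.161

0.161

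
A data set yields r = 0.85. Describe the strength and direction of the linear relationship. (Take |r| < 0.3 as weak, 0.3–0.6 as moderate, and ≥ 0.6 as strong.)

strong positive

r = 0.85 > 0 so the relationship is positive.
|r| = 0.85, which falls in the strong range.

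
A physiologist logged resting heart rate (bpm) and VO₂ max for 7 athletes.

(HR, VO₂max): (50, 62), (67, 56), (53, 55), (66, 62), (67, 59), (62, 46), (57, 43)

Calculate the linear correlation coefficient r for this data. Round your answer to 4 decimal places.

0.0808

n = 7, Σx = 422, Σy = 383, Σx² = 25736, Σy² = 21295, Σxy = 23115
nΣxy − ΣxΣy = 161805 − 161626 = 179
nΣx² − (Σx)² = 180152 − 178084 = 2068; nΣy² − (Σy)² = 149065 − 146689 = 2376
r = 179 / √(2068 × 2376) = 179 / 2216.6569 ≈ 0.0808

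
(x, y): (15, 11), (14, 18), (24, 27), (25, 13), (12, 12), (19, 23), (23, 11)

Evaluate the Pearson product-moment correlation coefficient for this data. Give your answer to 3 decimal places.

n = 7, Σx = 132, Σy = 115, Σx² = 2656, Σy² = 2137, Σxy = 2224
nΣxy − ΣxΣy = 15568 − 15180 = 388
nΣx² − (Σx)² = 18592 − 17424 = 1168; nΣy² − (Σy)² = 14959 − 13225 = 1734
r = 388 / √(1168 × 1734) = 388 / 1423.1346 ≈ 0.273

0.273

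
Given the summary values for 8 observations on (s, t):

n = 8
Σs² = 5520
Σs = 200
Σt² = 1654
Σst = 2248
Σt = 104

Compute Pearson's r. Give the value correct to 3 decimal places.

-0.888

r = (nΣst − ΣsΣt) / √[(nΣs² − (Σs)²)(nΣt² − (Σt)²)]
Numerator: 8×2248 − 200×104 = -2816
Denominator: √[(44160 − 40000)(13232 − 10816)] = √[4160 × 2416] = 3170.2618
r = -2816 / 3170.2618 ≈ -0.888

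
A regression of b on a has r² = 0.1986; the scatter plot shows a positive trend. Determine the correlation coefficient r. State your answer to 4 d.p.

0.4456

|r| = √0.1986 = 0.4456
The association is positive, so r = 0.4456.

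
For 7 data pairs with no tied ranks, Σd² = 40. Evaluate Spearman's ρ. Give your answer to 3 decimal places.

ρ = 1 − 6Σd² / [n(n²−1)] = 1 − 6×40 / (7×48)
  = 1 − 240/336 = 1 − 0.7143 ≈ 0.286

0.286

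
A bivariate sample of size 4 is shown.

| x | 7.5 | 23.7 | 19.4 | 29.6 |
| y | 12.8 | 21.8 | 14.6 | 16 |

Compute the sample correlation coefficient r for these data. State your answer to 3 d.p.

0.570

n = 4, Σx = 80.2, Σy = 65.2, Σx² = 1870.46, Σy² = 1108.24, Σxy = 1369.5
nΣxy − ΣxΣy = 5478 − 5229.04 = 248.96
nΣx² − (Σx)² = 7481.84 − 6432.04 = 1049.8; nΣy² − (Σy)² = 4432.96 − 4251.04 = 181.92
r = 248.96 / √(1049.8 × 181.92) = 248.96 / 437.0121 ≈ 0.570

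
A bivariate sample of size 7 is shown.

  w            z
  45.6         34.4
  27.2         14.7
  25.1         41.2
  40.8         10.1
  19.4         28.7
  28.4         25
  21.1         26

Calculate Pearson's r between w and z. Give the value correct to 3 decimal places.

n = 7, Σw = 207.6, Σz = 180.1, Σw² = 6741.98, Σz² = 5323.59, Σwz = 5230.06
nΣwz − ΣwΣz = 36610.42 − 37388.76 = -778.34
nΣw² − (Σw)² = 47193.86 − 43097.76 = 4096.1; nΣz² − (Σz)² = 37265.13 − 32436.01 = 4829.12
r = -778.34 / √(4096.1 × 4829.12) = -778.34 / 4447.5340 ≈ -0.175

-0.175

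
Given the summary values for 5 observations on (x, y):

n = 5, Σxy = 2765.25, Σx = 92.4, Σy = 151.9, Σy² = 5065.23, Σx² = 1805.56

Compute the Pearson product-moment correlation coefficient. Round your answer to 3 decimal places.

r = (nΣxy − ΣxΣy) / √[(nΣx² − (Σx)²)(nΣy² − (Σy)²)]
Numerator: 5×2765.25 − 92.4×151.9 = -209.31
Denominator: √[(9027.8 − 8537.76)(25326.15 − 23073.61)] = √[490.04 × 2252.54] = 1050.6354
r = -209.31 / 1050.6354 ≈ -0.199

-0.199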